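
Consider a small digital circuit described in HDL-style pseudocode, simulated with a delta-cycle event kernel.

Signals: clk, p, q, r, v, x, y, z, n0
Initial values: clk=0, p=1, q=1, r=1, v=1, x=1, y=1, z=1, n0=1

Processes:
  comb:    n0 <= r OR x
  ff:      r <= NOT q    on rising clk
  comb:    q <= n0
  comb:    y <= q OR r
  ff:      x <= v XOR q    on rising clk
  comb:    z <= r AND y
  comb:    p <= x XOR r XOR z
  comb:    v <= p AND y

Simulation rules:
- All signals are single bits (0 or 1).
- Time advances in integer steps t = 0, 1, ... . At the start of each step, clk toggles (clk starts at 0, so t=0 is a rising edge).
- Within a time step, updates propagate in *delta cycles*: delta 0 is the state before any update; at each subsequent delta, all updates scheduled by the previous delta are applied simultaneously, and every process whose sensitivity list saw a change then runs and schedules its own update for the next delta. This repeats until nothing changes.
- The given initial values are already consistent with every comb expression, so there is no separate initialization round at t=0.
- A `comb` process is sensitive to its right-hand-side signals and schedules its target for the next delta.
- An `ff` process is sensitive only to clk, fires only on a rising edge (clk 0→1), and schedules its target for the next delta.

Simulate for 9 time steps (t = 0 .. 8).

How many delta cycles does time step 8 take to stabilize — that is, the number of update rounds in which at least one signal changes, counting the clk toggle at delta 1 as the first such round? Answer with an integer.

6

t0.Δ0 z=1 clk=0 p=1 n0=1 r=1 v=1 y=1 q=1 x=1
t0.Δ1 z=1 clk=1 p=1 n0=1 r=1 v=1 y=1 q=1 x=1
t0.Δ2 z=1 clk=1 p=1 n0=1 r=0 v=1 y=1 q=1 x=0
t0.Δ3 z=0 clk=1 p=1 n0=0 r=0 v=1 y=1 q=1 x=0
t0.Δ4 z=0 clk=1 p=0 n0=0 r=0 v=1 y=1 q=0 x=0
t0.Δ5 z=0 clk=1 p=0 n0=0 r=0 v=0 y=0 q=0 x=0
t1.Δ0 z=0 clk=1 p=0 n0=0 r=0 v=0 y=0 q=0 x=0
t1.Δ1 z=0 clk=0 p=0 n0=0 r=0 v=0 y=0 q=0 x=0
t2.Δ0 z=0 clk=0 p=0 n0=0 r=0 v=0 y=0 q=0 x=0
t2.Δ1 z=0 clk=1 p=0 n0=0 r=0 v=0 y=0 q=0 x=0
t2.Δ2 z=0 clk=1 p=0 n0=0 r=1 v=0 y=0 q=0 x=0
t2.Δ3 z=0 clk=1 p=1 n0=1 r=1 v=0 y=1 q=0 x=0
t2.Δ4 z=1 clk=1 p=1 n0=1 r=1 v=1 y=1 q=1 x=0
t2.Δ5 z=1 clk=1 p=0 n0=1 r=1 v=1 y=1 q=1 x=0
t2.Δ6 z=1 clk=1 p=0 n0=1 r=1 v=0 y=1 q=1 x=0
t3.Δ0 z=1 clk=1 p=0 n0=1 r=1 v=0 y=1 q=1 x=0
t3.Δ1 z=1 clk=0 p=0 n0=1 r=1 v=0 y=1 q=1 x=0
t4.Δ0 z=1 clk=0 p=0 n0=1 r=1 v=0 y=1 q=1 x=0
t4.Δ1 z=1 clk=1 p=0 n0=1 r=1 v=0 y=1 q=1 x=0
t4.Δ2 z=1 clk=1 p=0 n0=1 r=0 v=0 y=1 q=1 x=1
t4.Δ3 z=0 clk=1 p=0 n0=1 r=0 v=0 y=1 q=1 x=1
t4.Δ4 z=0 clk=1 p=1 n0=1 r=0 v=0 y=1 q=1 x=1
t4.Δ5 z=0 clk=1 p=1 n0=1 r=0 v=1 y=1 q=1 x=1
t5.Δ0 z=0 clk=1 p=1 n0=1 r=0 v=1 y=1 q=1 x=1
t5.Δ1 z=0 clk=0 p=1 n0=1 r=0 v=1 y=1 q=1 x=1
t6.Δ0 z=0 clk=0 p=1 n0=1 r=0 v=1 y=1 q=1 x=1
t6.Δ1 z=0 clk=1 p=1 n0=1 r=0 v=1 y=1 q=1 x=1
t6.Δ2 z=0 clk=1 p=1 n0=1 r=0 v=1 y=1 q=1 x=0
t6.Δ3 z=0 clk=1 p=0 n0=0 r=0 v=1 y=1 q=1 x=0
t6.Δ4 z=0 clk=1 p=0 n0=0 r=0 v=0 y=1 q=0 x=0
t6.Δ5 z=0 clk=1 p=0 n0=0 r=0 v=0 y=0 q=0 x=0
t7.Δ0 z=0 clk=1 p=0 n0=0 r=0 v=0 y=0 q=0 x=0
t7.Δ1 z=0 clk=0 p=0 n0=0 r=0 v=0 y=0 q=0 x=0
t8.Δ0 z=0 clk=0 p=0 n0=0 r=0 v=0 y=0 q=0 x=0
t8.Δ1 z=0 clk=1 p=0 n0=0 r=0 v=0 y=0 q=0 x=0
t8.Δ2 z=0 clk=1 p=0 n0=0 r=1 v=0 y=0 q=0 x=0
t8.Δ3 z=0 clk=1 p=1 n0=1 r=1 v=0 y=1 q=0 x=0
t8.Δ4 z=1 clk=1 p=1 n0=1 r=1 v=1 y=1 q=1 x=0
t8.Δ5 z=1 clk=1 p=0 n0=1 r=1 v=1 y=1 q=1 x=0
t8.Δ6 z=1 clk=1 p=0 n0=1 r=1 v=0 y=1 q=1 x=0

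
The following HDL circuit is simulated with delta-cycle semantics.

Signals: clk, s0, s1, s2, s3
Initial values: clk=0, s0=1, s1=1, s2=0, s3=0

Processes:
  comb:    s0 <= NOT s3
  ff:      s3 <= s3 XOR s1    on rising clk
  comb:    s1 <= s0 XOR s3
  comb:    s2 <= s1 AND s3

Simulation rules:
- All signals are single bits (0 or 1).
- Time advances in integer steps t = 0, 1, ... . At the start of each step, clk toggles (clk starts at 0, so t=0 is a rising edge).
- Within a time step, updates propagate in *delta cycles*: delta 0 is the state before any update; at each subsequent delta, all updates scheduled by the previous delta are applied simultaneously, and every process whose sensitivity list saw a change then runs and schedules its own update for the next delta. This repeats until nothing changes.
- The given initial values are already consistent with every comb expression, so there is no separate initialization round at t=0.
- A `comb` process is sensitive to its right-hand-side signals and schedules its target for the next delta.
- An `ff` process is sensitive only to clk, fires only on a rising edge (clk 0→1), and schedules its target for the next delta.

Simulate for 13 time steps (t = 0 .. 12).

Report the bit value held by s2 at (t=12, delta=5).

1

t0.Δ0 s2=0 clk=0 s1=1 s3=0 s0=1
t0.Δ1 s2=0 clk=1 s1=1 s3=0 s0=1
t0.Δ2 s2=0 clk=1 s1=1 s3=1 s0=1
t0.Δ3 s2=1 clk=1 s1=0 s3=1 s0=0
t0.Δ4 s2=0 clk=1 s1=1 s3=1 s0=0
t0.Δ5 s2=1 clk=1 s1=1 s3=1 s0=0
t1.Δ0 s2=1 clk=1 s1=1 s3=1 s0=0
t1.Δ1 s2=1 clk=0 s1=1 s3=1 s0=0
t2.Δ0 s2=1 clk=0 s1=1 s3=1 s0=0
t2.Δ1 s2=1 clk=1 s1=1 s3=1 s0=0
t2.Δ2 s2=1 clk=1 s1=1 s3=0 s0=0
t2.Δ3 s2=0 clk=1 s1=0 s3=0 s0=1
t2.Δ4 s2=0 clk=1 s1=1 s3=0 s0=1
t3.Δ0 s2=0 clk=1 s1=1 s3=0 s0=1
t3.Δ1 s2=0 clk=0 s1=1 s3=0 s0=1
t4.Δ0 s2=0 clk=0 s1=1 s3=0 s0=1
t4.Δ1 s2=0 clk=1 s1=1 s3=0 s0=1
t4.Δ2 s2=0 clk=1 s1=1 s3=1 s0=1
t4.Δ3 s2=1 clk=1 s1=0 s3=1 s0=0
t4.Δ4 s2=0 clk=1 s1=1 s3=1 s0=0
t4.Δ5 s2=1 clk=1 s1=1 s3=1 s0=0
t5.Δ0 s2=1 clk=1 s1=1 s3=1 s0=0
t5.Δ1 s2=1 clk=0 s1=1 s3=1 s0=0
t6.Δ0 s2=1 clk=0 s1=1 s3=1 s0=0
t6.Δ1 s2=1 clk=1 s1=1 s3=1 s0=0
t6.Δ2 s2=1 clk=1 s1=1 s3=0 s0=0
t6.Δ3 s2=0 clk=1 s1=0 s3=0 s0=1
t6.Δ4 s2=0 clk=1 s1=1 s3=0 s0=1
t7.Δ0 s2=0 clk=1 s1=1 s3=0 s0=1
t7.Δ1 s2=0 clk=0 s1=1 s3=0 s0=1
t8.Δ0 s2=0 clk=0 s1=1 s3=0 s0=1
t8.Δ1 s2=0 clk=1 s1=1 s3=0 s0=1
t8.Δ2 s2=0 clk=1 s1=1 s3=1 s0=1
t8.Δ3 s2=1 clk=1 s1=0 s3=1 s0=0
t8.Δ4 s2=0 clk=1 s1=1 s3=1 s0=0
t8.Δ5 s2=1 clk=1 s1=1 s3=1 s0=0
t9.Δ0 s2=1 clk=1 s1=1 s3=1 s0=0
t9.Δ1 s2=1 clk=0 s1=1 s3=1 s0=0
t10.Δ0 s2=1 clk=0 s1=1 s3=1 s0=0
t10.Δ1 s2=1 clk=1 s1=1 s3=1 s0=0
t10.Δ2 s2=1 clk=1 s1=1 s3=0 s0=0
t10.Δ3 s2=0 clk=1 s1=0 s3=0 s0=1
t10.Δ4 s2=0 clk=1 s1=1 s3=0 s0=1
t11.Δ0 s2=0 clk=1 s1=1 s3=0 s0=1
t11.Δ1 s2=0 clk=0 s1=1 s3=0 s0=1
t12.Δ0 s2=0 clk=0 s1=1 s3=0 s0=1
t12.Δ1 s2=0 clk=1 s1=1 s3=0 s0=1
t12.Δ2 s2=0 clk=1 s1=1 s3=1 s0=1
t12.Δ3 s2=1 clk=1 s1=0 s3=1 s0=0
t12.Δ4 s2=0 clk=1 s1=1 s3=1 s0=0
t12.Δ5 s2=1 clk=1 s1=1 s3=1 s0=0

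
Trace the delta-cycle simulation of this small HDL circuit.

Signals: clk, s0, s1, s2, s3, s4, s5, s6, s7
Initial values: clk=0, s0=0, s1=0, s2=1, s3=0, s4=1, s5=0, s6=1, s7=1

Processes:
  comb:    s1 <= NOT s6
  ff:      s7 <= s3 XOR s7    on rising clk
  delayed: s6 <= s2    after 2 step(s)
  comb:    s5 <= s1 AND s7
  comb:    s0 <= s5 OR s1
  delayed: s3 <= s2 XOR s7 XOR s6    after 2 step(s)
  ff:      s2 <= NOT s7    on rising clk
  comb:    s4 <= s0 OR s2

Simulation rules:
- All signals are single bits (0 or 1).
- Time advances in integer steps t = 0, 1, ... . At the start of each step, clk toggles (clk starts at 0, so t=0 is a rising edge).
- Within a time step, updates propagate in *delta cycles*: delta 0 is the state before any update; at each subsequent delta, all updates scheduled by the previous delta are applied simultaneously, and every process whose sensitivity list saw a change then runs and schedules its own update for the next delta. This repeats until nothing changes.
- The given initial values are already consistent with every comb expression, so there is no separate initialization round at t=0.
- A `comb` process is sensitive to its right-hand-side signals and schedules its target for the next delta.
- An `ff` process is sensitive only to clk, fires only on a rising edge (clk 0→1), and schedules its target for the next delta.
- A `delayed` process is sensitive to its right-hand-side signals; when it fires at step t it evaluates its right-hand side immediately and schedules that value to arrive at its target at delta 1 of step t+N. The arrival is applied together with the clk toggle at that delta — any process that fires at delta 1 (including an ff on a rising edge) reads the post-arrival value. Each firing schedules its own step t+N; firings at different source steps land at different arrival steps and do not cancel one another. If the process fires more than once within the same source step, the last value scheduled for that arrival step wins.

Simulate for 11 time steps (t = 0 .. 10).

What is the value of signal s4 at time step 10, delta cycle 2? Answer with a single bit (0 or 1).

t0.Δ0 s2=1 s5=0 s1=0 s0=0 s3=0 s6=1 s7=1 s4=1 clk=0
t0.Δ1 s2=1 s5=0 s1=0 s0=0 s3=0 s6=1 s7=1 s4=1 clk=1
t0.Δ2 s2=0 s5=0 s1=0 s0=0 s3=0 s6=1 s7=1 s4=1 clk=1
t0.Δ3 s2=0 s5=0 s1=0 s0=0 s3=0 s6=1 s7=1 s4=0 clk=1
t1.Δ0 s2=0 s5=0 s1=0 s0=0 s3=0 s6=1 s7=1 s4=0 clk=1
t1.Δ1 s2=0 s5=0 s1=0 s0=0 s3=0 s6=1 s7=1 s4=0 clk=0
t2.Δ0 s2=0 s5=0 s1=0 s0=0 s3=0 s6=1 s7=1 s4=0 clk=0
t2.Δ1 s2=0 s5=0 s1=0 s0=0 s3=0 s6=0 s7=1 s4=0 clk=1
t2.Δ2 s2=0 s5=0 s1=1 s0=0 s3=0 s6=0 s7=1 s4=0 clk=1
t2.Δ3 s2=0 s5=1 s1=1 s0=1 s3=0 s6=0 s7=1 s4=0 clk=1
t2.Δ4 s2=0 s5=1 s1=1 s0=1 s3=0 s6=0 s7=1 s4=1 clk=1
t3.Δ0 s2=0 s5=1 s1=1 s0=1 s3=0 s6=0 s7=1 s4=1 clk=1
t3.Δ1 s2=0 s5=1 s1=1 s0=1 s3=0 s6=0 s7=1 s4=1 clk=0
t4.Δ0 s2=0 s5=1 s1=1 s0=1 s3=0 s6=0 s7=1 s4=1 clk=0
t4.Δ1 s2=0 s5=1 s1=1 s0=1 s3=1 s6=0 s7=1 s4=1 clk=1
t4.Δ2 s2=0 s5=1 s1=1 s0=1 s3=1 s6=0 s7=0 s4=1 clk=1
t4.Δ3 s2=0 s5=0 s1=1 s0=1 s3=1 s6=0 s7=0 s4=1 clk=1
t5.Δ0 s2=0 s5=0 s1=1 s0=1 s3=1 s6=0 s7=0 s4=1 clk=1
t5.Δ1 s2=0 s5=0 s1=1 s0=1 s3=1 s6=0 s7=0 s4=1 clk=0
t6.Δ0 s2=0 s5=0 s1=1 s0=1 s3=1 s6=0 s7=0 s4=1 clk=0
t6.Δ1 s2=0 s5=0 s1=1 s0=1 s3=0 s6=0 s7=0 s4=1 clk=1
t6.Δ2 s2=1 s5=0 s1=1 s0=1 s3=0 s6=0 s7=0 s4=1 clk=1
t7.Δ0 s2=1 s5=0 s1=1 s0=1 s3=0 s6=0 s7=0 s4=1 clk=1
t7.Δ1 s2=1 s5=0 s1=1 s0=1 s3=0 s6=0 s7=0 s4=1 clk=0
t8.Δ0 s2=1 s5=0 s1=1 s0=1 s3=0 s6=0 s7=0 s4=1 clk=0
t8.Δ1 s2=1 s5=0 s1=1 s0=1 s3=1 s6=1 s7=0 s4=1 clk=1
t8.Δ2 s2=1 s5=0 s1=0 s0=1 s3=1 s6=1 s7=1 s4=1 clk=1
t8.Δ3 s2=1 s5=0 s1=0 s0=0 s3=1 s6=1 s7=1 s4=1 clk=1
t9.Δ0 s2=1 s5=0 s1=0 s0=0 s3=1 s6=1 s7=1 s4=1 clk=1
t9.Δ1 s2=1 s5=0 s1=0 s0=0 s3=1 s6=1 s7=1 s4=1 clk=0
t10.Δ0 s2=1 s5=0 s1=0 s0=0 s3=1 s6=1 s7=1 s4=1 clk=0
t10.Δ1 s2=1 s5=0 s1=0 s0=0 s3=1 s6=1 s7=1 s4=1 clk=1
t10.Δ2 s2=0 s5=0 s1=0 s0=0 s3=1 s6=1 s7=0 s4=1 clk=1
t10.Δ3 s2=0 s5=0 s1=0 s0=0 s3=1 s6=1 s7=0 s4=0 clk=1

1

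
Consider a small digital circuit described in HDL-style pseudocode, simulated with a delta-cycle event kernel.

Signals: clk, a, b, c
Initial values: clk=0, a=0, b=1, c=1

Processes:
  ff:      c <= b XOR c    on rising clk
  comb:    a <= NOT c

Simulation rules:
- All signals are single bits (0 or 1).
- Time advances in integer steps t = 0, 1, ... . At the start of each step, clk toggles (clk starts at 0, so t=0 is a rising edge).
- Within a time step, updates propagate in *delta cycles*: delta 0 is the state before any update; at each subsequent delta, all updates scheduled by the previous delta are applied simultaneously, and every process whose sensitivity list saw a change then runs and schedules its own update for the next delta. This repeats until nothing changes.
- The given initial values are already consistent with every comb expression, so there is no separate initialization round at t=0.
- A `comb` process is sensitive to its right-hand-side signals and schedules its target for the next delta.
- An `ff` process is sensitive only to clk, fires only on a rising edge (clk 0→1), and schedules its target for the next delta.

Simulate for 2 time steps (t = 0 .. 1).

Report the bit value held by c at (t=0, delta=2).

0

[bits: c,a,clk,b]
t=0: Δ0=1001 Δ1=1011 Δ2=0011 Δ3=0111 | 3Δ
t=1: Δ0=0111 Δ1=0101 | 1Δ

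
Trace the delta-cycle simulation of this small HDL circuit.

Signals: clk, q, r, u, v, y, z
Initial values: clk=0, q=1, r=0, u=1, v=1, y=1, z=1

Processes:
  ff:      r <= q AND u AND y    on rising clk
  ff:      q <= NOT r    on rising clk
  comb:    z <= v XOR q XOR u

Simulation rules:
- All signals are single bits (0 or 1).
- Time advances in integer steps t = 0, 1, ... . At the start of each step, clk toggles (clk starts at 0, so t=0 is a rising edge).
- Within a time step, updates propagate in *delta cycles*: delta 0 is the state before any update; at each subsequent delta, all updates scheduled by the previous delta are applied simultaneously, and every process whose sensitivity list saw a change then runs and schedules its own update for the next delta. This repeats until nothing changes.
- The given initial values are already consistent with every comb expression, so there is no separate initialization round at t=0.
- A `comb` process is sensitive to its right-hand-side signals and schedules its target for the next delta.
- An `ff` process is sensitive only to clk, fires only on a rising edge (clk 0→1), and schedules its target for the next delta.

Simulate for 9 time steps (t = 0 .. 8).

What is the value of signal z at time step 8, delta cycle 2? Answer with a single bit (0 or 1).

1

t0.Δ0 z=1 r=0 u=1 q=1 y=1 clk=0 v=1
t0.Δ1 z=1 r=0 u=1 q=1 y=1 clk=1 v=1
t0.Δ2 z=1 r=1 u=1 q=1 y=1 clk=1 v=1
t1.Δ0 z=1 r=1 u=1 q=1 y=1 clk=1 v=1
t1.Δ1 z=1 r=1 u=1 q=1 y=1 clk=0 v=1
t2.Δ0 z=1 r=1 u=1 q=1 y=1 clk=0 v=1
t2.Δ1 z=1 r=1 u=1 q=1 y=1 clk=1 v=1
t2.Δ2 z=1 r=1 u=1 q=0 y=1 clk=1 v=1
t2.Δ3 z=0 r=1 u=1 q=0 y=1 clk=1 v=1
t3.Δ0 z=0 r=1 u=1 q=0 y=1 clk=1 v=1
t3.Δ1 z=0 r=1 u=1 q=0 y=1 clk=0 v=1
t4.Δ0 z=0 r=1 u=1 q=0 y=1 clk=0 v=1
t4.Δ1 z=0 r=1 u=1 q=0 y=1 clk=1 v=1
t4.Δ2 z=0 r=0 u=1 q=0 y=1 clk=1 v=1
t5.Δ0 z=0 r=0 u=1 q=0 y=1 clk=1 v=1
t5.Δ1 z=0 r=0 u=1 q=0 y=1 clk=0 v=1
t6.Δ0 z=0 r=0 u=1 q=0 y=1 clk=0 v=1
t6.Δ1 z=0 r=0 u=1 q=0 y=1 clk=1 v=1
t6.Δ2 z=0 r=0 u=1 q=1 y=1 clk=1 v=1
t6.Δ3 z=1 r=0 u=1 q=1 y=1 clk=1 v=1
t7.Δ0 z=1 r=0 u=1 q=1 y=1 clk=1 v=1
t7.Δ1 z=1 r=0 u=1 q=1 y=1 clk=0 v=1
t8.Δ0 z=1 r=0 u=1 q=1 y=1 clk=0 v=1
t8.Δ1 z=1 r=0 u=1 q=1 y=1 clk=1 v=1
t8.Δ2 z=1 r=1 u=1 q=1 y=1 clk=1 v=1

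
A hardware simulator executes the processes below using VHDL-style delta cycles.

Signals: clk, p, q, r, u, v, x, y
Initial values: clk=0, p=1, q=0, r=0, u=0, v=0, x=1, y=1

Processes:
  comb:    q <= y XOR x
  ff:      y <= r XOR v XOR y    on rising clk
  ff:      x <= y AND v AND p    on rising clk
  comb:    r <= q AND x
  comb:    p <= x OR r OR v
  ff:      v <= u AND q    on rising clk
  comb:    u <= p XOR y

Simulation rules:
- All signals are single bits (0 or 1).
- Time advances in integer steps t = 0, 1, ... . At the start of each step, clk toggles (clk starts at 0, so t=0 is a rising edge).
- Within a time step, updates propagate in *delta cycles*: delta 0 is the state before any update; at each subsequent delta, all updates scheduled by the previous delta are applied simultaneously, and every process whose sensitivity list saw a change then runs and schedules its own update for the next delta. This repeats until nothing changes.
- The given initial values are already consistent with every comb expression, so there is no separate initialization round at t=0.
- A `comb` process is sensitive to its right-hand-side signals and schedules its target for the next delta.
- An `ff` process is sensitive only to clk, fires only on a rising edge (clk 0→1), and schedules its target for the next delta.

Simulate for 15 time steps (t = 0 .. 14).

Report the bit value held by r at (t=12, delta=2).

t0.Δ0 x=1 y=1 u=0 p=1 r=0 v=0 clk=0 q=0
t0.Δ1 x=1 y=1 u=0 p=1 r=0 v=0 clk=1 q=0
t0.Δ2 x=0 y=1 u=0 p=1 r=0 v=0 clk=1 q=0
t0.Δ3 x=0 y=1 u=0 p=0 r=0 v=0 clk=1 q=1
t0.Δ4 x=0 y=1 u=1 p=0 r=0 v=0 clk=1 q=1
t1.Δ0 x=0 y=1 u=1 p=0 r=0 v=0 clk=1 q=1
t1.Δ1 x=0 y=1 u=1 p=0 r=0 v=0 clk=0 q=1
t2.Δ0 x=0 y=1 u=1 p=0 r=0 v=0 clk=0 q=1
t2.Δ1 x=0 y=1 u=1 p=0 r=0 v=0 clk=1 q=1
t2.Δ2 x=0 y=1 u=1 p=0 r=0 v=1 clk=1 q=1
t2.Δ3 x=0 y=1 u=1 p=1 r=0 v=1 clk=1 q=1
t2.Δ4 x=0 y=1 u=0 p=1 r=0 v=1 clk=1 q=1
t3.Δ0 x=0 y=1 u=0 p=1 r=0 v=1 clk=1 q=1
t3.Δ1 x=0 y=1 u=0 p=1 r=0 v=1 clk=0 q=1
t4.Δ0 x=0 y=1 u=0 p=1 r=0 v=1 clk=0 q=1
t4.Δ1 x=0 y=1 u=0 p=1 r=0 v=1 clk=1 q=1
t4.Δ2 x=1 y=0 u=0 p=1 r=0 v=0 clk=1 q=1
t4.Δ3 x=1 y=0 u=1 p=1 r=1 v=0 clk=1 q=1
t5.Δ0 x=1 y=0 u=1 p=1 r=1 v=0 clk=1 q=1
t5.Δ1 x=1 y=0 u=1 p=1 r=1 v=0 clk=0 q=1
t6.Δ0 x=1 y=0 u=1 p=1 r=1 v=0 clk=0 q=1
t6.Δ1 x=1 y=0 u=1 p=1 r=1 v=0 clk=1 q=1
t6.Δ2 x=0 y=1 u=1 p=1 r=1 v=1 clk=1 q=1
t6.Δ3 x=0 y=1 u=0 p=1 r=0 v=1 clk=1 q=1
t7.Δ0 x=0 y=1 u=0 p=1 r=0 v=1 clk=1 q=1
t7.Δ1 x=0 y=1 u=0 p=1 r=0 v=1 clk=0 q=1
t8.Δ0 x=0 y=1 u=0 p=1 r=0 v=1 clk=0 q=1
t8.Δ1 x=0 y=1 u=0 p=1 r=0 v=1 clk=1 q=1
t8.Δ2 x=1 y=0 u=0 p=1 r=0 v=0 clk=1 q=1
t8.Δ3 x=1 y=0 u=1 p=1 r=1 v=0 clk=1 q=1
t9.Δ0 x=1 y=0 u=1 p=1 r=1 v=0 clk=1 q=1
t9.Δ1 x=1 y=0 u=1 p=1 r=1 v=0 clk=0 q=1
t10.Δ0 x=1 y=0 u=1 p=1 r=1 v=0 clk=0 q=1
t10.Δ1 x=1 y=0 u=1 p=1 r=1 v=0 clk=1 q=1
t10.Δ2 x=0 y=1 u=1 p=1 r=1 v=1 clk=1 q=1
t10.Δ3 x=0 y=1 u=0 p=1 r=0 v=1 clk=1 q=1
t11.Δ0 x=0 y=1 u=0 p=1 r=0 v=1 clk=1 q=1
t11.Δ1 x=0 y=1 u=0 p=1 r=0 v=1 clk=0 q=1
t12.Δ0 x=0 y=1 u=0 p=1 r=0 v=1 clk=0 q=1
t12.Δ1 x=0 y=1 u=0 p=1 r=0 v=1 clk=1 q=1
t12.Δ2 x=1 y=0 u=0 p=1 r=0 v=0 clk=1 q=1
t12.Δ3 x=1 y=0 u=1 p=1 r=1 v=0 clk=1 q=1
t13.Δ0 x=1 y=0 u=1 p=1 r=1 v=0 clk=1 q=1
t13.Δ1 x=1 y=0 u=1 p=1 r=1 v=0 clk=0 q=1
t14.Δ0 x=1 y=0 u=1 p=1 r=1 v=0 clk=0 q=1
t14.Δ1 x=1 y=0 u=1 p=1 r=1 v=0 clk=1 q=1
t14.Δ2 x=0 y=1 u=1 p=1 r=1 v=1 clk=1 q=1
t14.Δ3 x=0 y=1 u=0 p=1 r=0 v=1 clk=1 q=1

0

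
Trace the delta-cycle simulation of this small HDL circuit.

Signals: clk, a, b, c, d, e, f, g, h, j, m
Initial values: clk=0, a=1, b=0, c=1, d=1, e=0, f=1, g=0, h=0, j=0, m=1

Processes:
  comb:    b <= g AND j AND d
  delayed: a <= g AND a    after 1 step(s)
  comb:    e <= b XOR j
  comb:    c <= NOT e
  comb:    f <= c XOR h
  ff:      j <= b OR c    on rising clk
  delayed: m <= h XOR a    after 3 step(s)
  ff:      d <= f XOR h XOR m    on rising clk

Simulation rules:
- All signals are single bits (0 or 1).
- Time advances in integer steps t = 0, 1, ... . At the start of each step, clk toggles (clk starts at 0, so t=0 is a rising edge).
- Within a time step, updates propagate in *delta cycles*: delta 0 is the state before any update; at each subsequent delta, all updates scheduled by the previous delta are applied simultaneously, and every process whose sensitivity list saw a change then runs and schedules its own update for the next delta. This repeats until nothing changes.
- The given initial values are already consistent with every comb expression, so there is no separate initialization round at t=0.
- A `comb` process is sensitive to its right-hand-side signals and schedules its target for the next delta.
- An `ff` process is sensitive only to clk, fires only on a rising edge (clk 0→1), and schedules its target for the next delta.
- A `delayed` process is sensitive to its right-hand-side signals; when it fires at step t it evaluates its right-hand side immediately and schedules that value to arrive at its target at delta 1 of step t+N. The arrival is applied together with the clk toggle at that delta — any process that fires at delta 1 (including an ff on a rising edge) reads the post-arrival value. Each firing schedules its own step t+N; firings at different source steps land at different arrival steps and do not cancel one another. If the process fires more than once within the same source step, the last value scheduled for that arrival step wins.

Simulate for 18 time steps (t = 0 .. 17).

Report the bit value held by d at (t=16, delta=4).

0

t=0 Δ0: h=0 b=0 clk=0 f=1 m=1 d=1 a=1 j=0 e=0 c=1 g=0
  Δ1: clk:0→1
  Δ2: d:1→0, j:0→1
  Δ3: e:0→1
  Δ4: c:1→0
  Δ5: f:1→0
  (5Δ to stable)
t=1 Δ0: h=0 b=0 clk=1 f=0 m=1 d=0 a=1 j=1 e=1 c=0 g=0
  Δ1: clk:1→0
  (1Δ to stable)
t=2 Δ0: h=0 b=0 clk=0 f=0 m=1 d=0 a=1 j=1 e=1 c=0 g=0
  Δ1: clk:0→1
  Δ2: d:0→1, j:1→0
  Δ3: e:1→0
  Δ4: c:0→1
  Δ5: f:0→1
  (5Δ to stable)
t=3 Δ0: h=0 b=0 clk=1 f=1 m=1 d=1 a=1 j=0 e=0 c=1 g=0
  Δ1: clk:1→0
  (1Δ to stable)
t=4 Δ0: h=0 b=0 clk=0 f=1 m=1 d=1 a=1 j=0 e=0 c=1 g=0
  Δ1: clk:0→1
  Δ2: d:1→0, j:0→1
  Δ3: e:0→1
  Δ4: c:1→0
  Δ5: f:1→0
  (5Δ to stable)
t=5 Δ0: h=0 b=0 clk=1 f=0 m=1 d=0 a=1 j=1 e=1 c=0 g=0
  Δ1: clk:1→0
  (1Δ to stable)
t=6 Δ0: h=0 b=0 clk=0 f=0 m=1 d=0 a=1 j=1 e=1 c=0 g=0
  Δ1: clk:0→1
  Δ2: d:0→1, j:1→0
  Δ3: e:1→0
  Δ4: c:0→1
  Δ5: f:0→1
  (5Δ to stable)
t=7 Δ0: h=0 b=0 clk=1 f=1 m=1 d=1 a=1 j=0 e=0 c=1 g=0
  Δ1: clk:1→0
  (1Δ to stable)
t=8 Δ0: h=0 b=0 clk=0 f=1 m=1 d=1 a=1 j=0 e=0 c=1 g=0
  Δ1: clk:0→1
  Δ2: d:1→0, j:0→1
  Δ3: e:0→1
  Δ4: c:1→0
  Δ5: f:1→0
  (5Δ to stable)
t=9 Δ0: h=0 b=0 clk=1 f=0 m=1 d=0 a=1 j=1 e=1 c=0 g=0
  Δ1: clk:1→0
  (1Δ to stable)
t=10 Δ0: h=0 b=0 clk=0 f=0 m=1 d=0 a=1 j=1 e=1 c=0 g=0
  Δ1: clk:0→1
  Δ2: d:0→1, j:1→0
  Δ3: e:1→0
  Δ4: c:0→1
  Δ5: f:0→1
  (5Δ to stable)
t=11 Δ0: h=0 b=0 clk=1 f=1 m=1 d=1 a=1 j=0 e=0 c=1 g=0
  Δ1: clk:1→0
  (1Δ to stable)
t=12 Δ0: h=0 b=0 clk=0 f=1 m=1 d=1 a=1 j=0 e=0 c=1 g=0
  Δ1: clk:0→1
  Δ2: d:1→0, j:0→1
  Δ3: e:0→1
  Δ4: c:1→0
  Δ5: f:1→0
  (5Δ to stable)
t=13 Δ0: h=0 b=0 clk=1 f=0 m=1 d=0 a=1 j=1 e=1 c=0 g=0
  Δ1: clk:1→0
  (1Δ to stable)
t=14 Δ0: h=0 b=0 clk=0 f=0 m=1 d=0 a=1 j=1 e=1 c=0 g=0
  Δ1: clk:0→1
  Δ2: d:0→1, j:1→0
  Δ3: e:1→0
  Δ4: c:0→1
  Δ5: f:0→1
  (5Δ to stable)
t=15 Δ0: h=0 b=0 clk=1 f=1 m=1 d=1 a=1 j=0 e=0 c=1 g=0
  Δ1: clk:1→0
  (1Δ to stable)
t=16 Δ0: h=0 b=0 clk=0 f=1 m=1 d=1 a=1 j=0 e=0 c=1 g=0
  Δ1: clk:0→1
  Δ2: d:1→0, j:0→1
  Δ3: e:0→1
  Δ4: c:1→0
  Δ5: f:1→0
  (5Δ to stable)
t=17 Δ0: h=0 b=0 clk=1 f=0 m=1 d=0 a=1 j=1 e=1 c=0 g=0
  Δ1: clk:1→0
  (1Δ to stable)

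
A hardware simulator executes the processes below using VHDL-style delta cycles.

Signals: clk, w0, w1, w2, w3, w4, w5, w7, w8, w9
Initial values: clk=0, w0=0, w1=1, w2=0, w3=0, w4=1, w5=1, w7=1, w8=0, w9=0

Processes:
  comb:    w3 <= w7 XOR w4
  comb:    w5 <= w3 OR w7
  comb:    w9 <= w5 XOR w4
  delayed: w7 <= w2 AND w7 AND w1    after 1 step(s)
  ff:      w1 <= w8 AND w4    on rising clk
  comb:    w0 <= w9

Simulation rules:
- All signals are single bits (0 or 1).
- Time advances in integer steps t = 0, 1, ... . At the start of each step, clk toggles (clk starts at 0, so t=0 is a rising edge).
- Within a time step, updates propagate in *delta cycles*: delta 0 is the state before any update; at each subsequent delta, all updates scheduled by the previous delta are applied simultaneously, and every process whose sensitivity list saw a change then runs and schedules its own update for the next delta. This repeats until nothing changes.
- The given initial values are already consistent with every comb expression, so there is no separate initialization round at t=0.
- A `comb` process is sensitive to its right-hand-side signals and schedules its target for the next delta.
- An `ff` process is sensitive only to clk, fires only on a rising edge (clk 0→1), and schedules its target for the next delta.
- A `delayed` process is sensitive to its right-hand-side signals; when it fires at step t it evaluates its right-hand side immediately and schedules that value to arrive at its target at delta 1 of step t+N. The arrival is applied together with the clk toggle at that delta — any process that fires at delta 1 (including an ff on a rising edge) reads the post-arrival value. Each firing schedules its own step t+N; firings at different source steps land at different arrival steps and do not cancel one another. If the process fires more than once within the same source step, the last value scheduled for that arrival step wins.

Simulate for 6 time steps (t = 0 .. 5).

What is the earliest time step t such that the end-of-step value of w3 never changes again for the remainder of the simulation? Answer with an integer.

t=0 Δ0: w9=0 w1=1 w2=0 w7=1 w3=0 w0=0 w5=1 w4=1 clk=0 w8=0
  Δ1: clk:0→1
  Δ2: w1:1→0
  (2Δ to stable)
t=1 Δ0: w9=0 w1=0 w2=0 w7=1 w3=0 w0=0 w5=1 w4=1 clk=1 w8=0
  Δ1: w7:1→0, clk:1→0
  Δ2: w3:0→1, w5:1→0
  Δ3: w9:0→1, w5:0→1
  Δ4: w9:1→0, w0:0→1
  Δ5: w0:1→0
  (5Δ to stable)
t=2 Δ0: w9=0 w1=0 w2=0 w7=0 w3=1 w0=0 w5=1 w4=1 clk=0 w8=0
  Δ1: clk:0→1
  (1Δ to stable)
t=3 Δ0: w9=0 w1=0 w2=0 w7=0 w3=1 w0=0 w5=1 w4=1 clk=1 w8=0
  Δ1: clk:1→0
  (1Δ to stable)
t=4 Δ0: w9=0 w1=0 w2=0 w7=0 w3=1 w0=0 w5=1 w4=1 clk=0 w8=0
  Δ1: clk:0→1
  (1Δ to stable)
t=5 Δ0: w9=0 w1=0 w2=0 w7=0 w3=1 w0=0 w5=1 w4=1 clk=1 w8=0
  Δ1: clk:1→0
  (1Δ to stable)

1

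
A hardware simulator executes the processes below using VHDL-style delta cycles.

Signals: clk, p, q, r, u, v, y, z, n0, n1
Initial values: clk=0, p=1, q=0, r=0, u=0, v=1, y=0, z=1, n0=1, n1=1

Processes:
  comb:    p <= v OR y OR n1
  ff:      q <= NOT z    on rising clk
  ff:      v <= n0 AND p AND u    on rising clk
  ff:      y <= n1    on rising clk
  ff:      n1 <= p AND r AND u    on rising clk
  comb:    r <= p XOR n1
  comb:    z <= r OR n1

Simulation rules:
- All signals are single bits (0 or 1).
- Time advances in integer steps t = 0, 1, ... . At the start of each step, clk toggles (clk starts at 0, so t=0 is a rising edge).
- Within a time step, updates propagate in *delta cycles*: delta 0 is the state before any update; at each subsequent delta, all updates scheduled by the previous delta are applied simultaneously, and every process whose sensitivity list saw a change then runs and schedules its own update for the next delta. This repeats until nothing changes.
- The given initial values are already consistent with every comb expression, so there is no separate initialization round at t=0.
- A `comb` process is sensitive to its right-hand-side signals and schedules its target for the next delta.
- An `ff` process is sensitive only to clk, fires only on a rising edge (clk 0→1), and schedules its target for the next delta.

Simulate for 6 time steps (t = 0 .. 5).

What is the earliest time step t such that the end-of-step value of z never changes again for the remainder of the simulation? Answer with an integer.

t=0 Δ0: clk=0 y=0 n0=1 z=1 r=0 u=0 p=1 q=0 v=1 n1=1
  Δ1: clk:0→1
  Δ2: y:0→1, v:1→0, n1:1→0
  Δ3: z:1→0, r:0→1
  Δ4: z:0→1
  (4Δ to stable)
t=1 Δ0: clk=1 y=1 n0=1 z=1 r=1 u=0 p=1 q=0 v=0 n1=0
  Δ1: clk:1→0
  (1Δ to stable)
t=2 Δ0: clk=0 y=1 n0=1 z=1 r=1 u=0 p=1 q=0 v=0 n1=0
  Δ1: clk:0→1
  Δ2: y:1→0
  Δ3: p:1→0
  Δ4: r:1→0
  Δ5: z:1→0
  (5Δ to stable)
t=3 Δ0: clk=1 y=0 n0=1 z=0 r=0 u=0 p=0 q=0 v=0 n1=0
  Δ1: clk:1→0
  (1Δ to stable)
t=4 Δ0: clk=0 y=0 n0=1 z=0 r=0 u=0 p=0 q=0 v=0 n1=0
  Δ1: clk:0→1
  Δ2: q:0→1
  (2Δ to stable)
t=5 Δ0: clk=1 y=0 n0=1 z=0 r=0 u=0 p=0 q=1 v=0 n1=0
  Δ1: clk:1→0
  (1Δ to stable)

2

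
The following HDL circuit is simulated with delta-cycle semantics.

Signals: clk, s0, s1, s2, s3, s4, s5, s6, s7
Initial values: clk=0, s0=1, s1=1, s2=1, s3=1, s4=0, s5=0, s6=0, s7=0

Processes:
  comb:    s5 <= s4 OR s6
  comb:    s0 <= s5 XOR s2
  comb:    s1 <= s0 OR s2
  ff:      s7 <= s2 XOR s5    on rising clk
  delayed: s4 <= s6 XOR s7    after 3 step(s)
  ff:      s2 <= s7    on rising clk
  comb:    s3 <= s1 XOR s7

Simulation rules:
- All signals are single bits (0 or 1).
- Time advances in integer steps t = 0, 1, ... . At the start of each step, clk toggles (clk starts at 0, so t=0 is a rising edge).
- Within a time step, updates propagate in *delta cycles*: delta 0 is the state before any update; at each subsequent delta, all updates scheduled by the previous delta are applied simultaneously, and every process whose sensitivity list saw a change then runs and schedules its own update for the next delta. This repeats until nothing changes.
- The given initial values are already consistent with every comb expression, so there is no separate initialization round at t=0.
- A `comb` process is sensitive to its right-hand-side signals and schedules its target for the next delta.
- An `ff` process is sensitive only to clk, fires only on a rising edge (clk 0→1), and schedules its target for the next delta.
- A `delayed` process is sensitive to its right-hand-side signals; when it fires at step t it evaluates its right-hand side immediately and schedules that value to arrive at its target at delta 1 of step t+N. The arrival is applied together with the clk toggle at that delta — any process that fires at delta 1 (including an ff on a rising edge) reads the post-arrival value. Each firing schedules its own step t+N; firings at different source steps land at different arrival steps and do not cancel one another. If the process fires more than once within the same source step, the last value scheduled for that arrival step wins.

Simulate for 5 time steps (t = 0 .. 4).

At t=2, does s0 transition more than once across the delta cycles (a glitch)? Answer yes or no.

no

t=0 Δ0: clk=0 s1=1 s4=0 s0=1 s3=1 s5=0 s7=0 s6=0 s2=1
  Δ1: clk:0→1
  Δ2: s7:0→1, s2:1→0
  Δ3: s0:1→0, s3:1→0
  Δ4: s1:1→0
  Δ5: s3:0→1
  (5Δ to stable)
t=1 Δ0: clk=1 s1=0 s4=0 s0=0 s3=1 s5=0 s7=1 s6=0 s2=0
  Δ1: clk:1→0
  (1Δ to stable)
t=2 Δ0: clk=0 s1=0 s4=0 s0=0 s3=1 s5=0 s7=1 s6=0 s2=0
  Δ1: clk:0→1
  Δ2: s7:1→0, s2:0→1
  Δ3: s1:0→1, s0:0→1, s3:1→0
  Δ4: s3:0→1
  (4Δ to stable)
t=3 Δ0: clk=1 s1=1 s4=0 s0=1 s3=1 s5=0 s7=0 s6=0 s2=1
  Δ1: clk:1→0, s4:0→1
  Δ2: s5:0→1
  Δ3: s0:1→0
  (3Δ to stable)
t=4 Δ0: clk=0 s1=1 s4=1 s0=0 s3=1 s5=1 s7=0 s6=0 s2=1
  Δ1: clk:0→1
  Δ2: s2:1→0
  Δ3: s1:1→0, s0:0→1
  Δ4: s1:0→1, s3:1→0
  Δ5: s3:0→1
  (5Δ to stable)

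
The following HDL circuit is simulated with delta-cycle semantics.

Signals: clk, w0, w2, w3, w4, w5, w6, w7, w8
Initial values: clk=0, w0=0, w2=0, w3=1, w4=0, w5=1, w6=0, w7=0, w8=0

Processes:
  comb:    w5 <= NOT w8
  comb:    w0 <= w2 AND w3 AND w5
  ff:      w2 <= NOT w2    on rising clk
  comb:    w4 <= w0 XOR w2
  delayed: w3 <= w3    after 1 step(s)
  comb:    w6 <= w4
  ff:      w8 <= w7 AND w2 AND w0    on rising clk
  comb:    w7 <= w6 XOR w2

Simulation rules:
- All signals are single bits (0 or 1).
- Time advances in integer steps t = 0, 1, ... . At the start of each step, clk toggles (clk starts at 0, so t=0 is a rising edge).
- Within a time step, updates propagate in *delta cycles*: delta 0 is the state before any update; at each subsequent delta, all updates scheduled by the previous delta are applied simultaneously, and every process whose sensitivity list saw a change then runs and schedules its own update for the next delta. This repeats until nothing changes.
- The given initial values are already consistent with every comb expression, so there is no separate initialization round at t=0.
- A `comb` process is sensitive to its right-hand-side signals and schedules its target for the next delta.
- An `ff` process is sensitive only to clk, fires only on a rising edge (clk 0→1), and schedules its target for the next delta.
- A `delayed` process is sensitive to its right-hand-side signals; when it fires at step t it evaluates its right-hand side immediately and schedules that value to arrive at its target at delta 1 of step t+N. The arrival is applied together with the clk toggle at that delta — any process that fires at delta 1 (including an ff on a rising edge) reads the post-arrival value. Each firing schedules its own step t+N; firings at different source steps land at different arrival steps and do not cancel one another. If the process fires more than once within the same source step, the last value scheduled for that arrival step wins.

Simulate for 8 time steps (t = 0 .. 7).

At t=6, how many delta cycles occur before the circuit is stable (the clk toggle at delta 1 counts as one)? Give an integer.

[bits: w0,w3,w4,w7,w6,w8,w2,clk,w5]
t=0: Δ0=010000001 Δ1=010000011 Δ2=010000111 Δ3=111100111 Δ4=110110111 Δ5=110000111 Δ6=110100111 | 6Δ
t=1: Δ0=110100111 Δ1=110100101 | 1Δ
t=2: Δ0=110100101 Δ1=110100111 Δ2=110101011 Δ3=011001010 Δ4=010011010 Δ5=010101010 Δ6=010001010 | 6Δ
t=3: Δ0=010001010 Δ1=010001000 | 1Δ
t=4: Δ0=010001000 Δ1=010001010 Δ2=010000110 Δ3=011100111 Δ4=111110111 Δ5=110010111 Δ6=110000111 Δ7=110100111 | 7Δ
t=5: Δ0=110100111 Δ1=110100101 | 1Δ
t=6: Δ0=110100101 Δ1=110100111 Δ2=110101011 Δ3=011001010 Δ4=010011010 Δ5=010101010 Δ6=010001010 | 6Δ
t=7: Δ0=010001010 Δ1=010001000 | 1Δ

6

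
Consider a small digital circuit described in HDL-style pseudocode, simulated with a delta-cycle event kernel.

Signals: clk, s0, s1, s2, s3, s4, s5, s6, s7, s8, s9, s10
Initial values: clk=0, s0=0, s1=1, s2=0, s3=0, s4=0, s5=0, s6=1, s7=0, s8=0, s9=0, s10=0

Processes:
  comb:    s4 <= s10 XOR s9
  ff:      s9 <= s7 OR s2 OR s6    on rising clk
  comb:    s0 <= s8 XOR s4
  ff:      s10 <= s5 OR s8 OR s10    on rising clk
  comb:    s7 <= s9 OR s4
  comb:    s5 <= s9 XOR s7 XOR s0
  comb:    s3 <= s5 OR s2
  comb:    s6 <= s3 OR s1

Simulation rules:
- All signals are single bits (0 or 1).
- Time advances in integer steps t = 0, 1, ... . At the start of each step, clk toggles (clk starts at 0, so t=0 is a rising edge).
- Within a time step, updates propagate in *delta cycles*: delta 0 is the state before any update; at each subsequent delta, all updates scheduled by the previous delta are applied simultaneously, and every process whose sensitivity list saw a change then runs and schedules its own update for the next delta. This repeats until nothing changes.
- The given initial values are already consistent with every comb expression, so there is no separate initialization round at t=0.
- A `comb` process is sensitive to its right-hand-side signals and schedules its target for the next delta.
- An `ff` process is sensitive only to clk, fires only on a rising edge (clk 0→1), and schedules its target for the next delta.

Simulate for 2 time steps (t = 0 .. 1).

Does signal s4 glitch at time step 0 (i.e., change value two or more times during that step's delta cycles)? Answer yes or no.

t=0 Δ0: s7=0 s4=0 clk=0 s2=0 s3=0 s1=1 s8=0 s10=0 s5=0 s0=0 s6=1 s9=0
  Δ1: clk:0→1
  Δ2: s9:0→1
  Δ3: s7:0→1, s4:0→1, s5:0→1
  Δ4: s3:0→1, s5:1→0, s0:0→1
  Δ5: s3:1→0, s5:0→1
  Δ6: s3:0→1
  (6Δ to stable)
t=1 Δ0: s7=1 s4=1 clk=1 s2=0 s3=1 s1=1 s8=0 s10=0 s5=1 s0=1 s6=1 s9=1
  Δ1: clk:1→0
  (1Δ to stable)

no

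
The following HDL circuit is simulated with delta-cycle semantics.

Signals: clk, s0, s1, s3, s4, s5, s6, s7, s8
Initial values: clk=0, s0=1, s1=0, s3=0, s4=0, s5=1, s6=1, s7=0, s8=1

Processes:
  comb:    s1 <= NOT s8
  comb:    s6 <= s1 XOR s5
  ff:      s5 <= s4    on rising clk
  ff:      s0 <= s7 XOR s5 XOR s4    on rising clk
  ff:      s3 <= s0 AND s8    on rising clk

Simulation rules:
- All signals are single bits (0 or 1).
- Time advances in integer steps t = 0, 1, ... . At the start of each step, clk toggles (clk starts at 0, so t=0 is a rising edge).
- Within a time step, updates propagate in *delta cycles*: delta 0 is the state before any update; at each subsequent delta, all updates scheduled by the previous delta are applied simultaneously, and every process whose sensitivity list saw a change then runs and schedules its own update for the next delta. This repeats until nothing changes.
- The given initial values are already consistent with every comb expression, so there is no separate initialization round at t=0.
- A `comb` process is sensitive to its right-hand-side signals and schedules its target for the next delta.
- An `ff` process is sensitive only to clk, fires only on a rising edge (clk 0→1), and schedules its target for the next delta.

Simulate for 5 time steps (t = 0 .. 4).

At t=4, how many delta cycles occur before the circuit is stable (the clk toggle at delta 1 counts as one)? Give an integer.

[bits: s3,s5,s7,clk,s8,s4,s0,s1,s6]
t=0: Δ0=010010101 Δ1=010110101 Δ2=100110101 Δ3=100110100 | 3Δ
t=1: Δ0=100110100 Δ1=100010100 | 1Δ
t=2: Δ0=100010100 Δ1=100110100 Δ2=100110000 | 2Δ
t=3: Δ0=100110000 Δ1=100010000 | 1Δ
t=4: Δ0=100010000 Δ1=100110000 Δ2=000110000 | 2Δ

2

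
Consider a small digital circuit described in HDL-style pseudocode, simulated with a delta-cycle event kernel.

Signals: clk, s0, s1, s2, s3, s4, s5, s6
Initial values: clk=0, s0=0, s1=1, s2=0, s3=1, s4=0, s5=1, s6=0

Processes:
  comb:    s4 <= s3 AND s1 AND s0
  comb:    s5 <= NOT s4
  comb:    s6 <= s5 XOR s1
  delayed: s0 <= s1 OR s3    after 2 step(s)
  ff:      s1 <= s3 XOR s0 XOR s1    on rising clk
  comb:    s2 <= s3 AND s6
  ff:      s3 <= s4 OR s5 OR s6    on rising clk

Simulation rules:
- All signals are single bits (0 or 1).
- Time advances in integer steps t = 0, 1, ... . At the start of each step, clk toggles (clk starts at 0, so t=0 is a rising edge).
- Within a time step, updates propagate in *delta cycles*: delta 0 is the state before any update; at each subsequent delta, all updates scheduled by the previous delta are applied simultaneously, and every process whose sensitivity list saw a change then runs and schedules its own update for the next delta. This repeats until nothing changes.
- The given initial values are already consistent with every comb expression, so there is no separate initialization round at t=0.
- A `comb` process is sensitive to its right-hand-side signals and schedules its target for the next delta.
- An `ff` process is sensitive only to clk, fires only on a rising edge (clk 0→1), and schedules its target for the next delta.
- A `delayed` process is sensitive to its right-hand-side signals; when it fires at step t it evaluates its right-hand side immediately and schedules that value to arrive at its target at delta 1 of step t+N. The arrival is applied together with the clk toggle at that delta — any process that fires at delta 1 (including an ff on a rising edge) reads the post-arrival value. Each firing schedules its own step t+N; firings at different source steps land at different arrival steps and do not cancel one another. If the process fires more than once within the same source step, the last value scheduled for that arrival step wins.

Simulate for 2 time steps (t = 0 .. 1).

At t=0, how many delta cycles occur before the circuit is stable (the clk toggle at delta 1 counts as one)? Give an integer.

4

[bits: s3,s2,s6,s4,s5,clk,s0,s1]
t=0: Δ0=10001001 Δ1=10001101 Δ2=10001100 Δ3=10101100 Δ4=11101100 | 4Δ
t=1: Δ0=11101100 Δ1=11101000 | 1Δ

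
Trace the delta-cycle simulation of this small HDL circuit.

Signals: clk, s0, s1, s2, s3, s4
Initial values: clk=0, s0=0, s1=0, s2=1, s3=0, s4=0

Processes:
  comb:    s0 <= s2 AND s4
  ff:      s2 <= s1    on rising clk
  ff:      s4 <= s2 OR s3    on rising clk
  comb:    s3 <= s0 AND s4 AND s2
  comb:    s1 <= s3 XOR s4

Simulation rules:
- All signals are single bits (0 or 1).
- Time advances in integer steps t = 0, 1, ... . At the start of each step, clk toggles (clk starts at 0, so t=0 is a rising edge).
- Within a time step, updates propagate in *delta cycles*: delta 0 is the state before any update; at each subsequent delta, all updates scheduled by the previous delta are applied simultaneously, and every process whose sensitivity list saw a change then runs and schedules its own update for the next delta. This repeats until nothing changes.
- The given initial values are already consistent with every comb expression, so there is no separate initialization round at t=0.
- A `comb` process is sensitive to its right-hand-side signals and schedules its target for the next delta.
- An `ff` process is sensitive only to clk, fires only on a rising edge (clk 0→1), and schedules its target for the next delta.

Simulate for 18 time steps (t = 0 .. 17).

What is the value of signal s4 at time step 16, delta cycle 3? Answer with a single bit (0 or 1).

1

t=0 Δ0: s3=0 s1=0 s2=1 s0=0 s4=0 clk=0
  Δ1: clk:0→1
  Δ2: s2:1→0, s4:0→1
  Δ3: s1:0→1
  (3Δ to stable)
t=1 Δ0: s3=0 s1=1 s2=0 s0=0 s4=1 clk=1
  Δ1: clk:1→0
  (1Δ to stable)
t=2 Δ0: s3=0 s1=1 s2=0 s0=0 s4=1 clk=0
  Δ1: clk:0→1
  Δ2: s2:0→1, s4:1→0
  Δ3: s1:1→0
  (3Δ to stable)
t=3 Δ0: s3=0 s1=0 s2=1 s0=0 s4=0 clk=1
  Δ1: clk:1→0
  (1Δ to stable)
t=4 Δ0: s3=0 s1=0 s2=1 s0=0 s4=0 clk=0
  Δ1: clk:0→1
  Δ2: s2:1→0, s4:0→1
  Δ3: s1:0→1
  (3Δ to stable)
t=5 Δ0: s3=0 s1=1 s2=0 s0=0 s4=1 clk=1
  Δ1: clk:1→0
  (1Δ to stable)
t=6 Δ0: s3=0 s1=1 s2=0 s0=0 s4=1 clk=0
  Δ1: clk:0→1
  Δ2: s2:0→1, s4:1→0
  Δ3: s1:1→0
  (3Δ to stable)
t=7 Δ0: s3=0 s1=0 s2=1 s0=0 s4=0 clk=1
  Δ1: clk:1→0
  (1Δ to stable)
t=8 Δ0: s3=0 s1=0 s2=1 s0=0 s4=0 clk=0
  Δ1: clk:0→1
  Δ2: s2:1→0, s4:0→1
  Δ3: s1:0→1
  (3Δ to stable)
t=9 Δ0: s3=0 s1=1 s2=0 s0=0 s4=1 clk=1
  Δ1: clk:1→0
  (1Δ to stable)
t=10 Δ0: s3=0 s1=1 s2=0 s0=0 s4=1 clk=0
  Δ1: clk:0→1
  Δ2: s2:0→1, s4:1→0
  Δ3: s1:1→0
  (3Δ to stable)
t=11 Δ0: s3=0 s1=0 s2=1 s0=0 s4=0 clk=1
  Δ1: clk:1→0
  (1Δ to stable)
t=12 Δ0: s3=0 s1=0 s2=1 s0=0 s4=0 clk=0
  Δ1: clk:0→1
  Δ2: s2:1→0, s4:0→1
  Δ3: s1:0→1
  (3Δ to stable)
t=13 Δ0: s3=0 s1=1 s2=0 s0=0 s4=1 clk=1
  Δ1: clk:1→0
  (1Δ to stable)
t=14 Δ0: s3=0 s1=1 s2=0 s0=0 s4=1 clk=0
  Δ1: clk:0→1
  Δ2: s2:0→1, s4:1→0
  Δ3: s1:1→0
  (3Δ to stable)
t=15 Δ0: s3=0 s1=0 s2=1 s0=0 s4=0 clk=1
  Δ1: clk:1→0
  (1Δ to stable)
t=16 Δ0: s3=0 s1=0 s2=1 s0=0 s4=0 clk=0
  Δ1: clk:0→1
  Δ2: s2:1→0, s4:0→1
  Δ3: s1:0→1
  (3Δ to stable)
t=17 Δ0: s3=0 s1=1 s2=0 s0=0 s4=1 clk=1
  Δ1: clk:1→0
  (1Δ to stable)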